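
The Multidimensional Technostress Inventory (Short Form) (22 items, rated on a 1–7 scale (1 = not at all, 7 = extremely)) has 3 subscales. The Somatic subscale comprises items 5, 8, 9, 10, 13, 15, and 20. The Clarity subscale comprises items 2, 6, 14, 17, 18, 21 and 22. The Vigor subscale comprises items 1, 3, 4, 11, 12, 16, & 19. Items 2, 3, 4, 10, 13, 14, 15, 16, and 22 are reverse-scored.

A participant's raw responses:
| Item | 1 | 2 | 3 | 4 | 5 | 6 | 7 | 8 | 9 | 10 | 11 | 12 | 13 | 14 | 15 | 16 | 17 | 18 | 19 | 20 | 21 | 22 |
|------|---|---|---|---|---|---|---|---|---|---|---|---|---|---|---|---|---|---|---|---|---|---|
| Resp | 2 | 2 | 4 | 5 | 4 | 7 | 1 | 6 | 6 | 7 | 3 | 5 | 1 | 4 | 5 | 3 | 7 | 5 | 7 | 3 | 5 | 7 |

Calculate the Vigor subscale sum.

Vigor items: 1, 3, 4, 11, 12, 16, 19.
Of these, items 3, 4, and 16 are reverse-scored; reverse-coded value = 8 − response.
  item 1: 2
  item 3: 8 − 4 = 4
  item 4: 8 − 5 = 3
  item 11: 3
  item 12: 5
  item 16: 8 − 3 = 5
  item 19: 7
Sum = 2 + 4 + 3 + 3 + 5 + 5 + 7 = 29

29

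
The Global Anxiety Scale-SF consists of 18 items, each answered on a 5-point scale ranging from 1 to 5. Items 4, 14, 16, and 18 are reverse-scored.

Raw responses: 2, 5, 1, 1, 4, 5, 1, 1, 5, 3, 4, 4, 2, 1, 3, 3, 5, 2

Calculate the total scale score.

Apply reverse scoring (reversed = (1+5) − raw = 6 − raw):
  item 4: 6 − 1 = 5
  item 14: 6 − 1 = 5
  item 16: 6 − 3 = 3
  item 18: 6 − 2 = 4
Scored items: 2, 5, 1, 5, 4, 5, 1, 1, 5, 3, 4, 4, 2, 5, 3, 3, 5, 4
Total = 2 + 5 + 1 + 5 + 4 + 5 + 1 + 1 + 5 + 3 + 4 + 4 + 2 + 5 + 3 + 3 + 5 + 4 = 62

62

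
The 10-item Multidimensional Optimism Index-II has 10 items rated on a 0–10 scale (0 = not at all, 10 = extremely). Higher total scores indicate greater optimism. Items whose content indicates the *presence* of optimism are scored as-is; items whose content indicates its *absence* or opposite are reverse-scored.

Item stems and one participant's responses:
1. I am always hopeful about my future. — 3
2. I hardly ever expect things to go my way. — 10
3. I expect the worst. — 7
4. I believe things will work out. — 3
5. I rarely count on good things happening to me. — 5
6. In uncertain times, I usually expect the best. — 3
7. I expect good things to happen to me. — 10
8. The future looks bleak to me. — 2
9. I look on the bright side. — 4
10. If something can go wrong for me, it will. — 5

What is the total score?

Items 2, 3, 5, 8, 10 describe the absence/opposite of optimism → reverse-score.
on a 0–10 scale, reversed = 10 − raw.
  item 1: 3
  item 2: 10 − 10 = 0
  item 3: 10 − 7 = 3
  item 4: 3
  item 5: 10 − 5 = 5
  item 6: 3
  item 7: 10
  item 8: 10 − 2 = 8
  item 9: 4
  item 10: 10 − 5 = 5
Total = 3 + 0 + 3 + 3 + 5 + 3 + 10 + 8 + 4 + 5 = 44

44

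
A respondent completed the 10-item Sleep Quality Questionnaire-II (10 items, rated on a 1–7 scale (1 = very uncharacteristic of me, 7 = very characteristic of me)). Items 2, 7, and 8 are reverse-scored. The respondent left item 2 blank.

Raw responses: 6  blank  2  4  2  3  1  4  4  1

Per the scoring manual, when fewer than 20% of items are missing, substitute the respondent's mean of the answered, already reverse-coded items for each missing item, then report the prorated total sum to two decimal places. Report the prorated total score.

Reverse-coded (reversed = (1+7) − raw = 8 − raw):
  item 7: 8 − 1 = 7
  item 8: 8 − 4 = 4
Completed scored items (9 of 10): 6, 2, 4, 2, 3, 7, 4, 4, 1; sum = 33.
Person mean = 33 / 9 ≈ 3.6667
Prorated total = (33 / 9) × 10 = 36.67 (to 2 dp)

36.67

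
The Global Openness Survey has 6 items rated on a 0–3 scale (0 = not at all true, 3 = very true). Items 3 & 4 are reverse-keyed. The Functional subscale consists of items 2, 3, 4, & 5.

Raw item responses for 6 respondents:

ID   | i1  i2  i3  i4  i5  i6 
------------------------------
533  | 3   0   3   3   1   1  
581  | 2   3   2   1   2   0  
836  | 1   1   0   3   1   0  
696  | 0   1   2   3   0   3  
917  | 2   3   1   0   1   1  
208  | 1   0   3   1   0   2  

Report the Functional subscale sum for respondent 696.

2

Respondent 696 raw: 0, 1, 2, 3, 0, 3.
Functional items: 2, 3, 4, 5.
Reverse-coded (reverse-coded value = 3 − response):
  item 2: 1
  item 3: 3 − 2 = 1
  item 4: 3 − 3 = 0
  item 5: 0
Sum = 1 + 1 + 0 + 0 = 2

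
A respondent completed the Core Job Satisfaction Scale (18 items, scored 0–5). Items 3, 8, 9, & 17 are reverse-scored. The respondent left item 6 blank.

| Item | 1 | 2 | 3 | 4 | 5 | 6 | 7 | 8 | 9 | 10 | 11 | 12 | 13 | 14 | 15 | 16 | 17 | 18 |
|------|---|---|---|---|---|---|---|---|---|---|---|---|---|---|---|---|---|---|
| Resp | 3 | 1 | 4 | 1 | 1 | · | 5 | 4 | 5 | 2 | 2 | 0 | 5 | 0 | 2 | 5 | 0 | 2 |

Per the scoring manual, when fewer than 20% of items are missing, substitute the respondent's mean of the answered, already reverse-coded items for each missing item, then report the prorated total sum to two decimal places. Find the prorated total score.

38.12

Reverse-coded (on a 0–5 scale, reversed = 5 − raw):
  item 3: 5 − 4 = 1
  item 8: 5 − 4 = 1
  item 9: 5 − 5 = 0
  item 17: 5 − 0 = 5
Completed scored items (17 of 18): 3, 1, 1, 1, 1, 5, 1, 0, 2, 2, 0, 5, 0, 2, 5, 5, 2; sum = 36.
Person mean = 36 / 17 ≈ 2.1176
Prorated total = (36 / 17) × 18 = 38.12 (to 2 dp)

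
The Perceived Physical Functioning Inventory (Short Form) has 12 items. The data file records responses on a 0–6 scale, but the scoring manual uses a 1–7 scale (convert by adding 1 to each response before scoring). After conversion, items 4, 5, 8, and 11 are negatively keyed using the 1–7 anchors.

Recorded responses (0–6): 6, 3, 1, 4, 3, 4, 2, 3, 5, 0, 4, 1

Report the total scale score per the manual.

Convert to 1–7: 7, 4, 2, 5, 4, 5, 3, 4, 6, 1, 5, 2
Reverse-coded (on a 1–7 scale, reversed = 8 − raw):
  item 4: 8 − 5 = 3
  item 5: 8 − 4 = 4
  item 8: 8 − 4 = 4
  item 11: 8 − 5 = 3
Scored: 7, 4, 2, 3, 4, 5, 3, 4, 6, 1, 3, 2
Total = 44

44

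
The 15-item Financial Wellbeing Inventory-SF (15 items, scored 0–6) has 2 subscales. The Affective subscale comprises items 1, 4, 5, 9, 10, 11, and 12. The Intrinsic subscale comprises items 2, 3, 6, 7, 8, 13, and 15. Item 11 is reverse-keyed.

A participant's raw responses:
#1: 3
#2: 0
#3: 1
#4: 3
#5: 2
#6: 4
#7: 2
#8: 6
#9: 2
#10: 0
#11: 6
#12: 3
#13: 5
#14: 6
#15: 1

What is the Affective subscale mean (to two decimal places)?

Affective items: 1, 4, 5, 9, 10, 11, 12.
Of these, item 11 is reverse-keyed; reversed = (0+6) − raw = 6 − raw.
  item 1: 3
  item 4: 3
  item 5: 2
  item 9: 2
  item 10: 0
  item 11: 6 − 6 = 0
  item 12: 3
Sum = 3 + 3 + 2 + 2 + 0 + 0 + 3 = 13
Mean = 13 / 7 = 1.86

1.86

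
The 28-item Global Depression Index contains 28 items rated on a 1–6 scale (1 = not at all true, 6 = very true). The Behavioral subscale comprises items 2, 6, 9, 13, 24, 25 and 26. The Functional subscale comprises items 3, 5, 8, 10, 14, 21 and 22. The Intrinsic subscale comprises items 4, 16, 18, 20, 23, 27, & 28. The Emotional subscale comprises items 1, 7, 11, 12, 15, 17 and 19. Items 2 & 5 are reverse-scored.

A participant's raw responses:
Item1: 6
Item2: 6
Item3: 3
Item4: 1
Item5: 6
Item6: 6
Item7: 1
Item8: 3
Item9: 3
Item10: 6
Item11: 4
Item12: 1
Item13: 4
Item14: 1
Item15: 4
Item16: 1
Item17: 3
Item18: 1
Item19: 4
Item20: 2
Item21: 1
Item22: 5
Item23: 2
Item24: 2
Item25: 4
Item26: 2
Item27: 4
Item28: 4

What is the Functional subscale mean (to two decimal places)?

2.86

Functional items: 3, 5, 8, 10, 14, 21, 22.
Of these, item 5 is reverse-scored; reverse-coded value = 7 − response.
  item 3: 3
  item 5: 7 − 6 = 1
  item 8: 3
  item 10: 6
  item 14: 1
  item 21: 1
  item 22: 5
Sum = 3 + 1 + 3 + 6 + 1 + 1 + 5 = 20
Mean = 20 / 7 = 2.86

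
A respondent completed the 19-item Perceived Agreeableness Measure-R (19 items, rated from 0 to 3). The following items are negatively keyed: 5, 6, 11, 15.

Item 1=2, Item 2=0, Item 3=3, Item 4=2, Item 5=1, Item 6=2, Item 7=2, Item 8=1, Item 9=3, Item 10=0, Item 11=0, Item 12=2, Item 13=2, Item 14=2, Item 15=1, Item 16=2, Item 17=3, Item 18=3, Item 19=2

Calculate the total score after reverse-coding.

Reverse-coded items (reverse-coded value = 3 − response):
  item 5: 3 − 1 = 2
  item 6: 3 − 2 = 1
  item 11: 3 − 0 = 3
  item 15: 3 − 1 = 2
Scored responses: 2, 0, 3, 2, 2, 1, 2, 1, 3, 0, 3, 2, 2, 2, 2, 2, 3, 3, 2
Total = 2 + 0 + 3 + 2 + 2 + 1 + 2 + 1 + 3 + 0 + 3 + 2 + 2 + 2 + 2 + 2 + 3 + 3 + 2 = 37

37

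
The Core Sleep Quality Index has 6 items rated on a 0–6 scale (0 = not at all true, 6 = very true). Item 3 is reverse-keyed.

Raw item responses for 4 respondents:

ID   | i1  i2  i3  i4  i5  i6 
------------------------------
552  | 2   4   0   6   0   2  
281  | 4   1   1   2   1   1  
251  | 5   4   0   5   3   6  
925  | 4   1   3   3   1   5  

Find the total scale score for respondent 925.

Respondent 925 raw: 4, 1, 3, 3, 1, 5.
Reverse-coded (reversed = (0+6) − raw = 6 − raw):
  item 1: 4
  item 2: 1
  item 3: 6 − 3 = 3
  item 4: 3
  item 5: 1
  item 6: 5
Sum = 4 + 1 + 3 + 3 + 1 + 5 = 17

17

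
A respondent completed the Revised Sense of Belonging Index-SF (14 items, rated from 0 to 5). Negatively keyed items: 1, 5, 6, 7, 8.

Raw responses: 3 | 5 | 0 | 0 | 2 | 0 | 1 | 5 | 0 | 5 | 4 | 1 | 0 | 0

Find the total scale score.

29

Reverse-coded items (reversed = (0+5) − raw = 5 − raw):
  item 1: 5 − 3 = 2
  item 5: 5 − 2 = 3
  item 6: 5 − 0 = 5
  item 7: 5 − 1 = 4
  item 8: 5 − 5 = 0
After reverse-coding: 2, 5, 0, 0, 3, 5, 4, 0, 0, 5, 4, 1, 0, 0
Total = 2 + 5 + 0 + 0 + 3 + 5 + 4 + 0 + 0 + 5 + 4 + 1 + 0 + 0 = 29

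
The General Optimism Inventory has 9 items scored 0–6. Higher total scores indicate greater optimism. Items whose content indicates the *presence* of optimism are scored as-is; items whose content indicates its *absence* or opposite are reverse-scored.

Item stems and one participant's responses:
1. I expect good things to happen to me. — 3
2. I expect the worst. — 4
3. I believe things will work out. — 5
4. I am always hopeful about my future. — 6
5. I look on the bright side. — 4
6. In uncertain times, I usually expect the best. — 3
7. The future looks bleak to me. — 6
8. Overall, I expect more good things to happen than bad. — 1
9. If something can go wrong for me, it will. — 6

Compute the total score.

24

Items 2, 7, 9 describe the absence/opposite of optimism → reverse-score.
reverse-coded value = 6 − response.
  item 1: 3
  item 2: 6 − 4 = 2
  item 3: 5
  item 4: 6
  item 5: 4
  item 6: 3
  item 7: 6 − 6 = 0
  item 8: 1
  item 9: 6 − 6 = 0
Total = 3 + 2 + 5 + 6 + 4 + 3 + 0 + 1 + 0 = 24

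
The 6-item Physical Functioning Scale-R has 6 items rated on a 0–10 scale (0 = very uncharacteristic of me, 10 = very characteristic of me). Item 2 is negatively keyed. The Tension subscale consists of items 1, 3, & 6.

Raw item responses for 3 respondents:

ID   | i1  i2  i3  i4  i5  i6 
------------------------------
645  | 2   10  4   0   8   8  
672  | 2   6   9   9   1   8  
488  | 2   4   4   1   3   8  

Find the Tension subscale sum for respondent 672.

Respondent 672 raw: 2, 6, 9, 9, 1, 8.
Tension items: 1, 3, 6.
Reverse-coded (on a 0–10 scale, reversed = 10 − raw):
  item 1: 2
  item 3: 9
  item 6: 8
Sum = 2 + 9 + 8 = 19

19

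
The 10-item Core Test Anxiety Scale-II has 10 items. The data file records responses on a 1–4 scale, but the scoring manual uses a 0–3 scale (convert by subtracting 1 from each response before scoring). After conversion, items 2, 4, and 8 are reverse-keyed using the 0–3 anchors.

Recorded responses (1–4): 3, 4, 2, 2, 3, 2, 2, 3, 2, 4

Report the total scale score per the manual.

Convert to 0–3: 2, 3, 1, 1, 2, 1, 1, 2, 1, 3
Reverse-coded (reverse-coded value = 3 − response):
  item 2: 3 − 3 = 0
  item 4: 3 − 1 = 2
  item 8: 3 − 2 = 1
Scored: 2, 0, 1, 2, 2, 1, 1, 1, 1, 3
Total = 14

14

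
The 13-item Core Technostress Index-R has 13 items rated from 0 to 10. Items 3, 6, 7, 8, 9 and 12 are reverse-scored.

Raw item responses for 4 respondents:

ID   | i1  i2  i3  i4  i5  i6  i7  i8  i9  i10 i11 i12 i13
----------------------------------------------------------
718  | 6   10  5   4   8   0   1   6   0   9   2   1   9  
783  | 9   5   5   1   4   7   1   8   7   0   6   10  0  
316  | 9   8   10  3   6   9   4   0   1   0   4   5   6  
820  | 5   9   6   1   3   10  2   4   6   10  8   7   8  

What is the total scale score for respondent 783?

47

Respondent 783 raw: 9, 5, 5, 1, 4, 7, 1, 8, 7, 0, 6, 10, 0.
Reverse-coded (reversed = (0+10) − raw = 10 − raw):
  item 1: 9
  item 2: 5
  item 3: 10 − 5 = 5
  item 4: 1
  item 5: 4
  item 6: 10 − 7 = 3
  item 7: 10 − 1 = 9
  item 8: 10 − 8 = 2
  item 9: 10 − 7 = 3
  item 10: 0
  item 11: 6
  item 12: 10 − 10 = 0
  item 13: 0
Sum = 9 + 5 + 5 + 1 + 4 + 3 + 9 + 2 + 3 + 0 + 6 + 0 + 0 = 47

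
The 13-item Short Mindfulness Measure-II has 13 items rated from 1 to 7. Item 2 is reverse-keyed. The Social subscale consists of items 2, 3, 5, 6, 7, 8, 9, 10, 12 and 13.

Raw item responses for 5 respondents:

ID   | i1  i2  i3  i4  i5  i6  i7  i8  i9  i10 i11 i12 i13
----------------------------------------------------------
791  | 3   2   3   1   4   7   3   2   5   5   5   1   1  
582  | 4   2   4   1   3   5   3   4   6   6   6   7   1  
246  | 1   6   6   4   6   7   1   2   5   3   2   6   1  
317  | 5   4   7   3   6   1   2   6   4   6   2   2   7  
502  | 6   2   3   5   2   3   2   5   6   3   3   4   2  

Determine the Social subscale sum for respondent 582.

Respondent 582 raw: 4, 2, 4, 1, 3, 5, 3, 4, 6, 6, 6, 7, 1.
Social items: 2, 3, 5, 6, 7, 8, 9, 10, 12, 13.
Reverse-coded (reverse-coded value = 8 − response):
  item 2: 8 − 2 = 6
  item 3: 4
  item 5: 3
  item 6: 5
  item 7: 3
  item 8: 4
  item 9: 6
  item 10: 6
  item 12: 7
  item 13: 1
Sum = 6 + 4 + 3 + 5 + 3 + 4 + 6 + 6 + 7 + 1 = 45

45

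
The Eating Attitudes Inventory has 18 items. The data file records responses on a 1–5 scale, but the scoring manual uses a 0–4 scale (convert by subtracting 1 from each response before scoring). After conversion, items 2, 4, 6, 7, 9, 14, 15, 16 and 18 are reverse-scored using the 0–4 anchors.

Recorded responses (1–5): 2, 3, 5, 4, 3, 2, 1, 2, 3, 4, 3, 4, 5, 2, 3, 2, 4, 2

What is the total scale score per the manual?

46

Convert to 0–4: 1, 2, 4, 3, 2, 1, 0, 1, 2, 3, 2, 3, 4, 1, 2, 1, 3, 1
Reverse-coded (reversed = (0+4) − raw = 4 − raw):
  item 2: 4 − 2 = 2
  item 4: 4 − 3 = 1
  item 6: 4 − 1 = 3
  item 7: 4 − 0 = 4
  item 9: 4 − 2 = 2
  item 14: 4 − 1 = 3
  item 15: 4 − 2 = 2
  item 16: 4 − 1 = 3
  item 18: 4 − 1 = 3
Scored: 1, 2, 4, 1, 2, 3, 4, 1, 2, 3, 2, 3, 4, 3, 2, 3, 3, 3
Total = 46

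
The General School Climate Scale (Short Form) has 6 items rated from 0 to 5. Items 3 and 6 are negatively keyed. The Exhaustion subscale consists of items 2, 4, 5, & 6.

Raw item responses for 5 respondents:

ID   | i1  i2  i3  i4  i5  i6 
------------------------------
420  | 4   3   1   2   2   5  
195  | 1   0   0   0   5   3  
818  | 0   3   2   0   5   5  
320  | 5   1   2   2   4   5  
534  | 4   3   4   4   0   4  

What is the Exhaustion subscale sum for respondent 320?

7

Respondent 320 raw: 5, 1, 2, 2, 4, 5.
Exhaustion items: 2, 4, 5, 6.
Reverse-coded (on a 0–5 scale, reversed = 5 − raw):
  item 2: 1
  item 4: 2
  item 5: 4
  item 6: 5 − 5 = 0
Sum = 1 + 2 + 4 + 0 = 7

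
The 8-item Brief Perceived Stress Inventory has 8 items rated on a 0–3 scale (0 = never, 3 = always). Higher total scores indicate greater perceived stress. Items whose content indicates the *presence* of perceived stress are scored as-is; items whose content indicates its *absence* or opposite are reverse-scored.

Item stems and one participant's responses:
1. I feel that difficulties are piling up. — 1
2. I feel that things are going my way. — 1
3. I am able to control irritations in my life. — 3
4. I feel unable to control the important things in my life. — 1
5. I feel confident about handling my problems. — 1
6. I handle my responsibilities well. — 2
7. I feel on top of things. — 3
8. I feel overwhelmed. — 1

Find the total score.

8

Items 2, 3, 5, 6, 7 describe the absence/opposite of perceived stress → reverse-score.
on a 0–3 scale, reversed = 3 − raw.
  item 1: 1
  item 2: 3 − 1 = 2
  item 3: 3 − 3 = 0
  item 4: 1
  item 5: 3 − 1 = 2
  item 6: 3 − 2 = 1
  item 7: 3 − 3 = 0
  item 8: 1
Total = 1 + 2 + 0 + 1 + 2 + 1 + 0 + 1 = 8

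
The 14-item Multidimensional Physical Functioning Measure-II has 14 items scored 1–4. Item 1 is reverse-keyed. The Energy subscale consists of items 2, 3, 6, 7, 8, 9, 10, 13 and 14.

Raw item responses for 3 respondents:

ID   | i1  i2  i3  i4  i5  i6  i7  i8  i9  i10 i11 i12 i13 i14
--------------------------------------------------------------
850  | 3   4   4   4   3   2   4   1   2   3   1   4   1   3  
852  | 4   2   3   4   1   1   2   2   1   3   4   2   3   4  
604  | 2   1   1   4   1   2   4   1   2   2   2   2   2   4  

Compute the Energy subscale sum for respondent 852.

21

Respondent 852 raw: 4, 2, 3, 4, 1, 1, 2, 2, 1, 3, 4, 2, 3, 4.
Energy items: 2, 3, 6, 7, 8, 9, 10, 13, 14.
Reverse-coded (reverse-coded value = 5 − response):
  item 2: 2
  item 3: 3
  item 6: 1
  item 7: 2
  item 8: 2
  item 9: 1
  item 10: 3
  item 13: 3
  item 14: 4
Sum = 2 + 3 + 1 + 2 + 2 + 1 + 3 + 3 + 4 = 21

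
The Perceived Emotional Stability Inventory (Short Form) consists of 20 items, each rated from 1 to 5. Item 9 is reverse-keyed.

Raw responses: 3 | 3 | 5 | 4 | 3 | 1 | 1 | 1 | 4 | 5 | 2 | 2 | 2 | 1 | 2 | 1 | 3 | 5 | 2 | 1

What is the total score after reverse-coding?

49

Reverse-keyed items use 6 − raw:
  item 9: 6 − 4 = 2
After reverse-coding: 3, 3, 5, 4, 3, 1, 1, 1, 2, 5, 2, 2, 2, 1, 2, 1, 3, 5, 2, 1
Total = 3 + 3 + 5 + 4 + 3 + 1 + 1 + 1 + 2 + 5 + 2 + 2 + 2 + 1 + 2 + 1 + 3 + 5 + 2 + 1 = 49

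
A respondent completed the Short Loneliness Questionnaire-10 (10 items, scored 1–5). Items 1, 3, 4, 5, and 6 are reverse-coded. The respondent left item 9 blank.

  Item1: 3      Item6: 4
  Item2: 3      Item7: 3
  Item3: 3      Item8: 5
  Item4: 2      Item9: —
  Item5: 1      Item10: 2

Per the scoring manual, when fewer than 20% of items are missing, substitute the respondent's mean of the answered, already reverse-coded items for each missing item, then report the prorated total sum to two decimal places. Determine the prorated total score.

33.33

Reverse-coded (reversed = (1+5) − raw = 6 − raw):
  item 1: 6 − 3 = 3
  item 3: 6 − 3 = 3
  item 4: 6 − 2 = 4
  item 5: 6 − 1 = 5
  item 6: 6 − 4 = 2
Completed scored items (9 of 10): 3, 3, 3, 4, 5, 2, 3, 5, 2; sum = 30.
Person mean = 30 / 9 ≈ 3.3333
Prorated total = (30 / 9) × 10 = 33.33 (to 2 dp)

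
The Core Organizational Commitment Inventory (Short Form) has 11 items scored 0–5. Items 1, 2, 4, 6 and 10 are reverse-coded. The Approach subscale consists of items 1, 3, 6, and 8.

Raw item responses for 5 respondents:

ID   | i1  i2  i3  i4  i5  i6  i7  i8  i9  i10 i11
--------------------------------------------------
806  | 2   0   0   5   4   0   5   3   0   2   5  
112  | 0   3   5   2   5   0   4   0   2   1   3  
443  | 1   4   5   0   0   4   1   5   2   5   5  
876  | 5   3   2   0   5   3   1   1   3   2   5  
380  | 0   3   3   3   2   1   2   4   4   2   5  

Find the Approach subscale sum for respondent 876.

5

Respondent 876 raw: 5, 3, 2, 0, 5, 3, 1, 1, 3, 2, 5.
Approach items: 1, 3, 6, 8.
Reverse-coded (on a 0–5 scale, reversed = 5 − raw):
  item 1: 5 − 5 = 0
  item 3: 2
  item 6: 5 − 3 = 2
  item 8: 1
Sum = 0 + 2 + 2 + 1 = 5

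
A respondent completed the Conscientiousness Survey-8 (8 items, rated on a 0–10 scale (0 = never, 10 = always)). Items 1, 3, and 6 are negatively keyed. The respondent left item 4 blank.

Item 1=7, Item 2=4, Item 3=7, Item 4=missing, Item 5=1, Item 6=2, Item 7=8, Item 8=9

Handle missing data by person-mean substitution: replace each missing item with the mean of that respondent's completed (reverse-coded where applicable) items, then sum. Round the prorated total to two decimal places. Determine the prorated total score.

41.14

Reverse-coded (on a 0–10 scale, reversed = 10 − raw):
  item 1: 10 − 7 = 3
  item 3: 10 − 7 = 3
  item 6: 10 − 2 = 8
Completed scored items (7 of 8): 3, 4, 3, 1, 8, 8, 9; sum = 36.
Person mean = 36 / 7 ≈ 5.1429
Prorated total = (36 / 7) × 8 = 41.14 (to 2 dp)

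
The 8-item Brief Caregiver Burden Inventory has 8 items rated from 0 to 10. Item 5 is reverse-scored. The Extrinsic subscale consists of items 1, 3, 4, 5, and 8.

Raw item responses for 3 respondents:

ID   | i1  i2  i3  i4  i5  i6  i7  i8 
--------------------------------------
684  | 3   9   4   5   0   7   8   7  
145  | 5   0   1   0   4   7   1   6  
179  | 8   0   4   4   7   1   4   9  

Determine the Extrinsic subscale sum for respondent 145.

Respondent 145 raw: 5, 0, 1, 0, 4, 7, 1, 6.
Extrinsic items: 1, 3, 4, 5, 8.
Reverse-coded (reversed = (0+10) − raw = 10 − raw):
  item 1: 5
  item 3: 1
  item 4: 0
  item 5: 10 − 4 = 6
  item 8: 6
Sum = 5 + 1 + 0 + 6 + 6 = 18

18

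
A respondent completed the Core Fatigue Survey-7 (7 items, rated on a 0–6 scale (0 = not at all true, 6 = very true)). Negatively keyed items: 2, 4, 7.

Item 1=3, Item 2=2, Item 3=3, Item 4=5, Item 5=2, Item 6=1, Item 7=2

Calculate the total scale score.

18

Raw sum = 18. Negatively keyed items: 2, 4, 7; their raw sum = 9.
Each reversal replaces raw with 6 − raw, changing the total by 6 − 2·raw per item.
Total = 18 + 3·6 − 2·9 = 18 + 18 − 18 = 18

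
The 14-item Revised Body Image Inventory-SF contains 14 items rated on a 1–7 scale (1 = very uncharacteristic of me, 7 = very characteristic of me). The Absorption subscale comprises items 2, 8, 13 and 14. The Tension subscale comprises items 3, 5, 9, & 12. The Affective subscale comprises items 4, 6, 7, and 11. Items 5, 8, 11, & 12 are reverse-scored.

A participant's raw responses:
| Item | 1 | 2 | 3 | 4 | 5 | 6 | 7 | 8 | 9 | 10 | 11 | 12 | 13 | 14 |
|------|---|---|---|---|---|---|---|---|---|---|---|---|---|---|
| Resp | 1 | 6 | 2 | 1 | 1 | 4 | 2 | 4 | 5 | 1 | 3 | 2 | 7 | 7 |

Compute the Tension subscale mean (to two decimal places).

5.00

Tension items: 3, 5, 9, 12.
Of these, items 5 & 12 are reverse-scored; on a 1–7 scale, reversed = 8 − raw.
  item 3: 2
  item 5: 8 − 1 = 7
  item 9: 5
  item 12: 8 − 2 = 6
Sum = 2 + 7 + 5 + 6 = 20
Mean = 20 / 4 = 5.00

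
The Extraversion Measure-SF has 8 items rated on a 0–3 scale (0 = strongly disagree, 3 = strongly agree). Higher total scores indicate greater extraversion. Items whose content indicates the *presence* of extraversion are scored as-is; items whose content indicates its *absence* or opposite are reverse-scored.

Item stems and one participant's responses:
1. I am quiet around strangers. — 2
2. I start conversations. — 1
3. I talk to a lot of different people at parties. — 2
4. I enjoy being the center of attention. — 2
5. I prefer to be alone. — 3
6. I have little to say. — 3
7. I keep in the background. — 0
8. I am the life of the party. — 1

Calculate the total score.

10

Items 1, 5, 6, 7 describe the absence/opposite of extraversion → reverse-score.
reversed = (0+3) − raw = 3 − raw.
  item 1: 3 − 2 = 1
  item 2: 1
  item 3: 2
  item 4: 2
  item 5: 3 − 3 = 0
  item 6: 3 − 3 = 0
  item 7: 3 − 0 = 3
  item 8: 1
Total = 1 + 1 + 2 + 2 + 0 + 0 + 3 + 1 = 10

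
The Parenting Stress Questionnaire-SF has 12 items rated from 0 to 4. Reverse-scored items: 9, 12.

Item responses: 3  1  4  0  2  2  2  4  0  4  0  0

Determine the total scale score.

30

Reverse-scored items use 4 − raw:
  item 9: 4 − 0 = 4
  item 12: 4 − 0 = 4
Scored responses: 3, 1, 4, 0, 2, 2, 2, 4, 4, 4, 0, 4
Total = 3 + 1 + 4 + 0 + 2 + 2 + 2 + 4 + 4 + 4 + 0 + 4 = 30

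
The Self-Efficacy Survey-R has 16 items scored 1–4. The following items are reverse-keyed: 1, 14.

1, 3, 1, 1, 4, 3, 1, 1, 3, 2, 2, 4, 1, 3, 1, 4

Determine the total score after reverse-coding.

37

Raw sum = 35. Reverse-keyed items: 1, 14; their raw sum = 4.
Each reversal replaces raw with 5 − raw, changing the total by 5 − 2·raw per item.
Total = 35 + 2·5 − 2·4 = 35 + 10 − 8 = 37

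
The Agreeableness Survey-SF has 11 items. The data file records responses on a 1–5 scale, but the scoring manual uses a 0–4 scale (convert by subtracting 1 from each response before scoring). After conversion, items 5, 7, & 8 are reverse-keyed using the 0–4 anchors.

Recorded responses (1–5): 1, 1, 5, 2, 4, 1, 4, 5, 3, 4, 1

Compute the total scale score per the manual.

Convert to 0–4: 0, 0, 4, 1, 3, 0, 3, 4, 2, 3, 0
Reverse-coded (reversed = (0+4) − raw = 4 − raw):
  item 5: 4 − 3 = 1
  item 7: 4 − 3 = 1
  item 8: 4 − 4 = 0
Scored: 0, 0, 4, 1, 1, 0, 1, 0, 2, 3, 0
Total = 12

12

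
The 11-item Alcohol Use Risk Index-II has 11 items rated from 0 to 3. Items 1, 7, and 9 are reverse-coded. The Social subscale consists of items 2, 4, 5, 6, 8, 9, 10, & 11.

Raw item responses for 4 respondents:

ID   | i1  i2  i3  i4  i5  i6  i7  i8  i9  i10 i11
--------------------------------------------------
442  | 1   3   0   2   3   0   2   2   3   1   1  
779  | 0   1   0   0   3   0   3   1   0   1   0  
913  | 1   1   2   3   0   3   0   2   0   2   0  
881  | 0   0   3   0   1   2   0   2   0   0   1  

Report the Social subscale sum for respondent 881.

Respondent 881 raw: 0, 0, 3, 0, 1, 2, 0, 2, 0, 0, 1.
Social items: 2, 4, 5, 6, 8, 9, 10, 11.
Reverse-coded (reverse-coded value = 3 − response):
  item 2: 0
  item 4: 0
  item 5: 1
  item 6: 2
  item 8: 2
  item 9: 3 − 0 = 3
  item 10: 0
  item 11: 1
Sum = 0 + 0 + 1 + 2 + 2 + 3 + 0 + 1 = 9

9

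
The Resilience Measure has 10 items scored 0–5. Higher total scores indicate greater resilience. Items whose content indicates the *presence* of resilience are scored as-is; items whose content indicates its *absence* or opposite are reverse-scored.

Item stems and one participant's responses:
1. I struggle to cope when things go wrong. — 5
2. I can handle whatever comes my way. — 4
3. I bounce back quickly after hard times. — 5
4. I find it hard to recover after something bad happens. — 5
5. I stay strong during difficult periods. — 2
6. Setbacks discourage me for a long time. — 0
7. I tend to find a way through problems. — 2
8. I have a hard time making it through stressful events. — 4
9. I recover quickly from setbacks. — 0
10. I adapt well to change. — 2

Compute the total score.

21

Items 1, 4, 6, 8 describe the absence/opposite of resilience → reverse-score.
reversed = (0+5) − raw = 5 − raw.
  item 1: 5 − 5 = 0
  item 2: 4
  item 3: 5
  item 4: 5 − 5 = 0
  item 5: 2
  item 6: 5 − 0 = 5
  item 7: 2
  item 8: 5 − 4 = 1
  item 9: 0
  item 10: 2
Total = 0 + 4 + 5 + 0 + 2 + 5 + 2 + 1 + 0 + 2 = 21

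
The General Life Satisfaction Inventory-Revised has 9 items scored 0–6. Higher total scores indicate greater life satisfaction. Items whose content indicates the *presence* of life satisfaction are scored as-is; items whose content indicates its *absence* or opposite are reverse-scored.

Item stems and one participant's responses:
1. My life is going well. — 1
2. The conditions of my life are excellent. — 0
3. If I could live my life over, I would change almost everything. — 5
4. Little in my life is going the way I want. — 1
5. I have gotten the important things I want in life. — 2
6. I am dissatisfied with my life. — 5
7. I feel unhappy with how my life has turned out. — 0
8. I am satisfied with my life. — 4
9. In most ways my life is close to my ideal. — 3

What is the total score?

23

Items 3, 4, 6, 7 describe the absence/opposite of life satisfaction → reverse-score.
reversed = (0+6) − raw = 6 − raw.
  item 1: 1
  item 2: 0
  item 3: 6 − 5 = 1
  item 4: 6 − 1 = 5
  item 5: 2
  item 6: 6 − 5 = 1
  item 7: 6 − 0 = 6
  item 8: 4
  item 9: 3
Total = 1 + 0 + 1 + 5 + 2 + 1 + 6 + 4 + 3 = 23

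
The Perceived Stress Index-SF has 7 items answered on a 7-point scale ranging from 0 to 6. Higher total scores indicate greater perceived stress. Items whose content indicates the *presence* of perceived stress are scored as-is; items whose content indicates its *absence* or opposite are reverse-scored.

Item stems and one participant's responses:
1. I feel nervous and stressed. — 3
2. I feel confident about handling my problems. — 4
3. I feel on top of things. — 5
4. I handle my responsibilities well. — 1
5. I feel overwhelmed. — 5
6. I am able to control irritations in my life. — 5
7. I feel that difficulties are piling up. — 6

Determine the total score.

Items 2, 3, 4, 6 describe the absence/opposite of perceived stress → reverse-score.
on a 0–6 scale, reversed = 6 − raw.
  item 1: 3
  item 2: 6 − 4 = 2
  item 3: 6 − 5 = 1
  item 4: 6 − 1 = 5
  item 5: 5
  item 6: 6 − 5 = 1
  item 7: 6
Total = 3 + 2 + 1 + 5 + 5 + 1 + 6 = 23

23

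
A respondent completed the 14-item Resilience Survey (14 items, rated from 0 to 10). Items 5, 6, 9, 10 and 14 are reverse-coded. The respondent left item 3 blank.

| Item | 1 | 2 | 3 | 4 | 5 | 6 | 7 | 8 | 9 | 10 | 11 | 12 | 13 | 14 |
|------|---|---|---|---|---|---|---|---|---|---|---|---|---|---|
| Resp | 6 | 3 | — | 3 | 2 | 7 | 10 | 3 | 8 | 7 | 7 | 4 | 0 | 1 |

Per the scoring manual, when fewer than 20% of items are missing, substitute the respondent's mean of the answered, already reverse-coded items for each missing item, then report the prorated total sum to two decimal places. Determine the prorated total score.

Reverse-coded (reverse-coded value = 10 − response):
  item 5: 10 − 2 = 8
  item 6: 10 − 7 = 3
  item 9: 10 − 8 = 2
  item 10: 10 − 7 = 3
  item 14: 10 − 1 = 9
Completed scored items (13 of 14): 6, 3, 3, 8, 3, 10, 3, 2, 3, 7, 4, 0, 9; sum = 61.
Person mean = 61 / 13 ≈ 4.6923
Prorated total = (61 / 13) × 14 = 65.69 (to 2 dp)

65.69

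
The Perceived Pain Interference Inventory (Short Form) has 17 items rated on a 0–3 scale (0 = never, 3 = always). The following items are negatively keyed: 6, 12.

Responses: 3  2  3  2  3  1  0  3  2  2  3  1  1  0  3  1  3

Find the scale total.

Reversing items 6 and 12 with 3 − raw:
Total = 3 + 2 + 3 + 2 + 3 + (3−1) + 0 + 3 + 2 + 2 + 3 + (3−1) + 1 + 0 + 3 + 1 + 3
      = 3 + 2 + 3 + 2 + 3 + 2 + 0 + 3 + 2 + 2 + 3 + 2 + 1 + 0 + 3 + 1 + 3 = 35

35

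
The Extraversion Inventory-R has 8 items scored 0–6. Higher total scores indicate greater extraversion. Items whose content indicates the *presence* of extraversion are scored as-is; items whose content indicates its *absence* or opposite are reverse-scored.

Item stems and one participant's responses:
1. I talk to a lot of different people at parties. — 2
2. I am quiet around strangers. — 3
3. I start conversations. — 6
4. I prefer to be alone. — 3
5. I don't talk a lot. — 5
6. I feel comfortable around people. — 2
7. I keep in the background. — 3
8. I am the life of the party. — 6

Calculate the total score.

26

Items 2, 4, 5, 7 describe the absence/opposite of extraversion → reverse-score.
reversed = (0+6) − raw = 6 − raw.
  item 1: 2
  item 2: 6 − 3 = 3
  item 3: 6
  item 4: 6 − 3 = 3
  item 5: 6 − 5 = 1
  item 6: 2
  item 7: 6 − 3 = 3
  item 8: 6
Total = 2 + 3 + 6 + 3 + 1 + 2 + 3 + 6 = 26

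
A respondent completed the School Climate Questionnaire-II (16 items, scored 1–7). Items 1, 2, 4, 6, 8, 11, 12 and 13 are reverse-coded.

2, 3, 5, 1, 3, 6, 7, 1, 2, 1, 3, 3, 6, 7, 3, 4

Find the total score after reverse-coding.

71

Reverse-coded items (reverse-coded value = 8 − response):
  item 1: 8 − 2 = 6
  item 2: 8 − 3 = 5
  item 4: 8 − 1 = 7
  item 6: 8 − 6 = 2
  item 8: 8 − 1 = 7
  item 11: 8 − 3 = 5
  item 12: 8 − 3 = 5
  item 13: 8 − 6 = 2
Scored items: 6, 5, 5, 7, 3, 2, 7, 7, 2, 1, 5, 5, 2, 7, 3, 4
Total = 6 + 5 + 5 + 7 + 3 + 2 + 7 + 7 + 2 + 1 + 5 + 5 + 2 + 7 + 3 + 4 = 71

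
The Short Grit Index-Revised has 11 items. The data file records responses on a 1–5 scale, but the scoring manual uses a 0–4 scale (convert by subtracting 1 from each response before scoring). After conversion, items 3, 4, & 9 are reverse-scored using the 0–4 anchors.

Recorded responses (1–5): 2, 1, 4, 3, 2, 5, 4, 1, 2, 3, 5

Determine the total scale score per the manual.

Convert to 0–4: 1, 0, 3, 2, 1, 4, 3, 0, 1, 2, 4
Reverse-coded (reversed = (0+4) − raw = 4 − raw):
  item 3: 4 − 3 = 1
  item 4: 4 − 2 = 2
  item 9: 4 − 1 = 3
Scored: 1, 0, 1, 2, 1, 4, 3, 0, 3, 2, 4
Total = 21

21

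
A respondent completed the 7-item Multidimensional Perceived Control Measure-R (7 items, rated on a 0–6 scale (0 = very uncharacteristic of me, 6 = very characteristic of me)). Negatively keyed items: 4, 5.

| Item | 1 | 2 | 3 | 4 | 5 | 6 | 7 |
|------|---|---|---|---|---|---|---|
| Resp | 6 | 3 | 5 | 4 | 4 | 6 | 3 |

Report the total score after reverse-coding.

Negatively keyed items use 6 − raw:
  item 4: 6 − 4 = 2
  item 5: 6 − 4 = 2
After reverse-coding: 6, 3, 5, 2, 2, 6, 3
Total = 6 + 3 + 5 + 2 + 2 + 6 + 3 = 27

27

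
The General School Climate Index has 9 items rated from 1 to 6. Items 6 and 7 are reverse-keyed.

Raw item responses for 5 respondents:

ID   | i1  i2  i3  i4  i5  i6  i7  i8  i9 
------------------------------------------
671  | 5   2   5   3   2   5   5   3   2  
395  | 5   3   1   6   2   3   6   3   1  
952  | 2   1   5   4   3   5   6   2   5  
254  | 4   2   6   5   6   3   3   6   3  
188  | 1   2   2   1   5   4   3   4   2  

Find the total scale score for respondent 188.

24

Respondent 188 raw: 1, 2, 2, 1, 5, 4, 3, 4, 2.
Reverse-coded (reversed = (1+6) − raw = 7 − raw):
  item 1: 1
  item 2: 2
  item 3: 2
  item 4: 1
  item 5: 5
  item 6: 7 − 4 = 3
  item 7: 7 − 3 = 4
  item 8: 4
  item 9: 2
Sum = 1 + 2 + 2 + 1 + 5 + 3 + 4 + 4 + 2 = 24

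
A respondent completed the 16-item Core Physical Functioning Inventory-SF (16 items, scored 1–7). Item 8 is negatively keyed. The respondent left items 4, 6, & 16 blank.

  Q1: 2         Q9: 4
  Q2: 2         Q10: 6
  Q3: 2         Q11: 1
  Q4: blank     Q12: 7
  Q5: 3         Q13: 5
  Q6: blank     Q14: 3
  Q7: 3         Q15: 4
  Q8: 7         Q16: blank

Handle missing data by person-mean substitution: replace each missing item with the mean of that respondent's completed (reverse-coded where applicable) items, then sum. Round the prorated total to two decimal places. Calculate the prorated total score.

Reverse-coded (reverse-coded value = 8 − response):
  item 8: 8 − 7 = 1
Completed scored items (13 of 16): 2, 2, 2, 3, 3, 1, 4, 6, 1, 7, 5, 3, 4; sum = 43.
Person mean = 43 / 13 ≈ 3.3077
Prorated total = (43 / 13) × 16 = 52.92 (to 2 dp)

52.92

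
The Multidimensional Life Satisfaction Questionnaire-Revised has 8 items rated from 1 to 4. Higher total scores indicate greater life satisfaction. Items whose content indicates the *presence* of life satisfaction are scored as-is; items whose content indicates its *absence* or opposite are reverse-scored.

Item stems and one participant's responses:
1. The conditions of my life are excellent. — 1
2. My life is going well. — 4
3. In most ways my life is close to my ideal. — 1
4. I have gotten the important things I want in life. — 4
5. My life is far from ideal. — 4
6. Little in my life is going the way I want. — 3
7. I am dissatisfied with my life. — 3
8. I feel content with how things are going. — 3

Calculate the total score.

Items 5, 6, 7 describe the absence/opposite of life satisfaction → reverse-score.
on a 1–4 scale, reversed = 5 − raw.
  item 1: 1
  item 2: 4
  item 3: 1
  item 4: 4
  item 5: 5 − 4 = 1
  item 6: 5 − 3 = 2
  item 7: 5 − 3 = 2
  item 8: 3
Total = 1 + 4 + 1 + 4 + 1 + 2 + 2 + 3 = 18

18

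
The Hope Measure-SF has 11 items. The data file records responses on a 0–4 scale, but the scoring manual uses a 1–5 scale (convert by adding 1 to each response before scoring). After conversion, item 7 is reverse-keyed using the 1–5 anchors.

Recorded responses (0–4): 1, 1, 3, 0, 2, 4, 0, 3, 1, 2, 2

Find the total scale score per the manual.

Convert to 1–5: 2, 2, 4, 1, 3, 5, 1, 4, 2, 3, 3
Reverse-coded (reversed = (1+5) − raw = 6 − raw):
  item 7: 6 − 1 = 5
Scored: 2, 2, 4, 1, 3, 5, 5, 4, 2, 3, 3
Total = 34

34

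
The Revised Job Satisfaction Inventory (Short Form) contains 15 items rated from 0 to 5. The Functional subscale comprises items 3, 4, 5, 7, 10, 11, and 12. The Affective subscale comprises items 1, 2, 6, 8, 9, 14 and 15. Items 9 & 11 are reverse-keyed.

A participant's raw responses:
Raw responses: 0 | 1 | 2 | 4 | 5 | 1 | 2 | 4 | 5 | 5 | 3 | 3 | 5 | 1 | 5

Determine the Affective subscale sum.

Affective items: 1, 2, 6, 8, 9, 14, 15.
Of these, item 9 is reverse-keyed; on a 0–5 scale, reversed = 5 − raw.
  item 1: 0
  item 2: 1
  item 6: 1
  item 8: 4
  item 9: 5 − 5 = 0
  item 14: 1
  item 15: 5
Sum = 0 + 1 + 1 + 4 + 0 + 1 + 5 = 12

12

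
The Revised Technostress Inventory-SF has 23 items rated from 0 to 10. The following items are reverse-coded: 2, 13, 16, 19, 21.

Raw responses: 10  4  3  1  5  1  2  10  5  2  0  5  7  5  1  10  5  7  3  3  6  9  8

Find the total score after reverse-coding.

Raw sum = 112. Reverse-coded items: 2, 13, 16, 19, 21; their raw sum = 30.
Each reversal replaces raw with 10 − raw, changing the total by 10 − 2·raw per item.
Total = 112 + 5·10 − 2·30 = 112 + 50 − 60 = 102

102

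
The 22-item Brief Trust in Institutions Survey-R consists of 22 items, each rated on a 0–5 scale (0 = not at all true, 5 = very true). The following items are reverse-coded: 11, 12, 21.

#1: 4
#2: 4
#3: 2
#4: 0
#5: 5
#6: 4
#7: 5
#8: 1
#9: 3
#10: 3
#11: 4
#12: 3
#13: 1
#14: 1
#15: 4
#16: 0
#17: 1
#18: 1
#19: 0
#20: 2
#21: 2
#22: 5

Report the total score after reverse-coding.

Reversing items 11, 12, & 21 with 5 − raw:
Total = 4 + 4 + 2 + 0 + 5 + 4 + 5 + 1 + 3 + 3 + (5−4) + (5−3) + 1 + 1 + 4 + 0 + 1 + 1 + 0 + 2 + (5−2) + 5
      = 4 + 4 + 2 + 0 + 5 + 4 + 5 + 1 + 3 + 3 + 1 + 2 + 1 + 1 + 4 + 0 + 1 + 1 + 0 + 2 + 3 + 5 = 52

52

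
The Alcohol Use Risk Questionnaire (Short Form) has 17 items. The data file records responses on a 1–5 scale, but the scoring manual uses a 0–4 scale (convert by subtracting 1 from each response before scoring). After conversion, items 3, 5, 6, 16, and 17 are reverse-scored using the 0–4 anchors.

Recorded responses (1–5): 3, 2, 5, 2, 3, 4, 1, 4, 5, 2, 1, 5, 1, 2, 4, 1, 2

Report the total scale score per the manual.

30

Convert to 0–4: 2, 1, 4, 1, 2, 3, 0, 3, 4, 1, 0, 4, 0, 1, 3, 0, 1
Reverse-coded (on a 0–4 scale, reversed = 4 − raw):
  item 3: 4 − 4 = 0
  item 5: 4 − 2 = 2
  item 6: 4 − 3 = 1
  item 16: 4 − 0 = 4
  item 17: 4 − 1 = 3
Scored: 2, 1, 0, 1, 2, 1, 0, 3, 4, 1, 0, 4, 0, 1, 3, 4, 3
Total = 30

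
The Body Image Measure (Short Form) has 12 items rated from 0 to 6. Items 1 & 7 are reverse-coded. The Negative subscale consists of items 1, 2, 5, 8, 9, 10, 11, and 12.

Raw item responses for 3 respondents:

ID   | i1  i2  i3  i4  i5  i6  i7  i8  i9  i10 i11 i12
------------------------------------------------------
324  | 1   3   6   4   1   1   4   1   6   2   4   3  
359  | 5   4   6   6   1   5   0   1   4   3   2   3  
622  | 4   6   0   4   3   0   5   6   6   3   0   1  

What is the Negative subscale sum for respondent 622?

27

Respondent 622 raw: 4, 6, 0, 4, 3, 0, 5, 6, 6, 3, 0, 1.
Negative items: 1, 2, 5, 8, 9, 10, 11, 12.
Reverse-coded (reverse-coded value = 6 − response):
  item 1: 6 − 4 = 2
  item 2: 6
  item 5: 3
  item 8: 6
  item 9: 6
  item 10: 3
  item 11: 0
  item 12: 1
Sum = 2 + 6 + 3 + 6 + 6 + 3 + 0 + 1 = 27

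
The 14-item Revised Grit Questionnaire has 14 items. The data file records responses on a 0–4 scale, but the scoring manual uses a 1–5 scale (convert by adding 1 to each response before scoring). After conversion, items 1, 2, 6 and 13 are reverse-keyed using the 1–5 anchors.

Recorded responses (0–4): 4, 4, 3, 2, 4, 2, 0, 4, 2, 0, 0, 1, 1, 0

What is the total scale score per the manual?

35

Convert to 1–5: 5, 5, 4, 3, 5, 3, 1, 5, 3, 1, 1, 2, 2, 1
Reverse-coded (on a 1–5 scale, reversed = 6 − raw):
  item 1: 6 − 5 = 1
  item 2: 6 − 5 = 1
  item 6: 6 − 3 = 3
  item 13: 6 − 2 = 4
Scored: 1, 1, 4, 3, 5, 3, 1, 5, 3, 1, 1, 2, 4, 1
Total = 35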